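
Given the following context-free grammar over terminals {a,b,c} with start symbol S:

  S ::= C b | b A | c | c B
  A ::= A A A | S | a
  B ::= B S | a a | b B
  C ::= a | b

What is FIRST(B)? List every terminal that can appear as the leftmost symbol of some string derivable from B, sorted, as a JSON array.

Compute FIRST by fixpoint:
pass 1:
  A via A→a: +{a}
  B via B→a a: +{a}
  B via B→b B: +{b}
  C via C→a: +{a}
  C via C→b: +{b}
  S via S→C b: +{a,b}
  S via S→c: +{c}
  S: {a,b,c}  A: {a}  B: {a,b}  C: {a,b}
pass 2:
  A via A→S: +{b,c}
  S: {a,b,c}  A: {a,b,c}  B: {a,b}  C: {a,b}
pass 3: — fixpoint
  S: {a,b,c}  A: {a,b,c}  B: {a,b}  C: {a,b}

FIRST(B) = ["a", "b"]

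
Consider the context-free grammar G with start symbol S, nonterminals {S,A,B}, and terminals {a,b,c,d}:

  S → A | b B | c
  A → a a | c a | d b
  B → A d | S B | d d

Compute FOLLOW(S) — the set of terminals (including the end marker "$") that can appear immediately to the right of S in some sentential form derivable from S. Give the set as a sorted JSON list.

FIRST iteration:
[1]
  A via A→a a: +{a}
  A via A→c a: +{c}
  A via A→d b: +{d}
  B via B→A d: +{a,c,d}
  S via S→A: +{a,c,d}
  S via S→b B: +{b}
  S: {a,b,c,d}  A: {a,c,d}  B: {a,c,d}
[2]
  B via B→S B: +{b}
  S: {a,b,c,d}  A: {a,c,d}  B: {a,b,c,d}
[3] (no change)
  S: {a,b,c,d}  A: {a,c,d}  B: {a,b,c,d}

FOLLOW iteration:
FOLLOW(S) := {$}
pass 1:
  B→A d: FOLLOW(A) ⊇ FIRST(d) = {d}; new: +{d}
  B→S B: FOLLOW(S) ⊇ FIRST(B) = {a,b,c,d}; new: +{a,b,c,d}
  S→A: FOLLOW(A) ⊇ FOLLOW(S) ⊇ {$,a,b,c,d}; new: +{$,a,b,c}
  S→b B: FOLLOW(B) ⊇ FOLLOW(S) ⊇ {$,a,b,c,d}; new: +{$,a,b,c,d}
  FOLLOW(S)={$,a,b,c,d}  FOLLOW(A)={$,a,b,c,d}  FOLLOW(B)={$,a,b,c,d}
pass 2: (no change)
  FOLLOW(S)={$,a,b,c,d}  FOLLOW(A)={$,a,b,c,d}  FOLLOW(B)={$,a,b,c,d}

FOLLOW(S) = ["$", "a", "b", "c", "d"]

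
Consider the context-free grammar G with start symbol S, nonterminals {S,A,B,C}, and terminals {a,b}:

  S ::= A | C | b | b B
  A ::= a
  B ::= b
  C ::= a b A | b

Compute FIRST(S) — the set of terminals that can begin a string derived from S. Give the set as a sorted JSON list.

FIRST sets, iterate to fixpoint:
iter 1:
  A via A→a: +{a}
  B via B→b: +{b}
  C via C→a b A: +{a}
  C via C→b: +{b}
  S via S→A: +{a}
  S via S→C: +{b}
  FIRST(S)={a,b}  FIRST(A)={a}  FIRST(B)={b}  FIRST(C)={a,b}
iter 2: — fixpoint
  FIRST(S)={a,b}  FIRST(A)={a}  FIRST(B)={b}  FIRST(C)={a,b}

FIRST(S) = ["a", "b"]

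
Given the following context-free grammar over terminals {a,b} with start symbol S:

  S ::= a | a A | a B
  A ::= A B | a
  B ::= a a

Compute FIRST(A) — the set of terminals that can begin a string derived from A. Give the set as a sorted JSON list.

FIRST iteration:
[1]
  A via A→a: +{a}
  B via B→a a: +{a}
  S via S→a: +{a}
  FIRST[S]={a}  FIRST[A]={a}  FIRST[B]={a}
[2] (stable)
  FIRST[S]={a}  FIRST[A]={a}  FIRST[B]={a}

FIRST(A) = ["a"]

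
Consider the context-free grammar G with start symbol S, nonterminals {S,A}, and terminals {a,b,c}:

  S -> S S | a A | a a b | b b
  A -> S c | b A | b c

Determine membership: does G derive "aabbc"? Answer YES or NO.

Convert to CNF:
  S -> S S | T1 T1 | T2 A | T2 X3
  A -> S T0 | T1 A | T1 T0
  T0 -> c
  T1 -> b
  T2 -> a
  X3 -> T2 T1

Fill CYK table bottom-up:
  T[0,0] 'a' = {T2}  orig:{}
  T[1,1] 'a' = {T2}  orig:{}
  T[2,2] 'b' = {T1}  orig:{}
  T[3,3] 'b' = {T1}  orig:{}
  T[4,4] 'c' = {T0}  orig:{}
  T[0,1] 'aa' = ∅
  T[1,2] 'ab' = {X3}  orig:{}
  T[2,3] 'bb' = {S}
  T[3,4] 'bc' = {A}
  T[0,2] 'aab' = {S}
  T[1,3] 'abb' = ∅
  T[2,4] 'bbc' = {A}
  T[0,3] 'aabb' = ∅
  T[1,4] 'abbc' = {S}
  T[0,4] 'aabbc' = ∅

S ∉ T[0,4] ⇒ NO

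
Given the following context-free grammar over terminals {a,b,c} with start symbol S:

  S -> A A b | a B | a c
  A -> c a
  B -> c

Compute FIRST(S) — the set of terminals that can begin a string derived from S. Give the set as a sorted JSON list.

Compute FIRST by fixpoint:
iter 1:
  A via A→c a: +{c}
  B via B→c: +{c}
  S via S→A A b: +{c}
  S via S→a B: +{a}
  S: {a,c}  A: {c}  B: {c}
iter 2: (stable)
  S: {a,c}  A: {c}  B: {c}

FIRST(S) = ["a", "c"]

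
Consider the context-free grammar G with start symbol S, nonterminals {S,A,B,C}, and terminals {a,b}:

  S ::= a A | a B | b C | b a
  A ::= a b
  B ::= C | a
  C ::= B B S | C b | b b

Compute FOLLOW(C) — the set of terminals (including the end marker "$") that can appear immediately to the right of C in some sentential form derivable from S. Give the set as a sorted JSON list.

FIRST sets, iterate to fixpoint:
iter 1:
  A via A→a b: +{a}
  B via B→a: +{a}
  C via C→B B S: +{a}
  C via C→b b: +{b}
  S via S→a A: +{a}
  S via S→b C: +{b}
  S: {a,b}  A: {a}  B: {a}  C: {a,b}
iter 2:
  B via B→C: +{b}
  S: {a,b}  A: {a}  B: {a,b}  C: {a,b}
iter 3: — fixpoint
  S: {a,b}  A: {a}  B: {a,b}  C: {a,b}

Compute FOLLOW by fixpoint:
FOLLOW(S) := {$}
iter 1:
  C→B B S: FOLLOW(B) ⊇ FIRST(B) = {a,b}; new: +{a,b}
  C→C b: FOLLOW(C) ⊇ FIRST(b) = {b}; new: +{b}
  S→a A: FOLLOW(A) ⊇ FOLLOW(S) ⊇ {$}; new: +{$}
  S→a B: FOLLOW(B) ⊇ FOLLOW(S) ⊇ {$}; new: +{$}
  S→b C: FOLLOW(C) ⊇ FOLLOW(S) ⊇ {$}; new: +{$}
  S: {$}  A: {$}  B: {$,a,b}  C: {$,b}
iter 2:
  B→C: FOLLOW(C) ⊇ FOLLOW(B) ⊇ {$,a,b}; new: +{a}
  C→B B S: FOLLOW(S) ⊇ FOLLOW(C) ⊇ {$,a,b}; new: +{a,b}
  S→a A: FOLLOW(A) ⊇ FOLLOW(S) ⊇ {$,a,b}; new: +{a,b}
  S: {$,a,b}  A: {$,a,b}  B: {$,a,b}  C: {$,a,b}
iter 3: (no change)
  S: {$,a,b}  A: {$,a,b}  B: {$,a,b}  C: {$,a,b}

FOLLOW(C) = ["$", "a", "b"]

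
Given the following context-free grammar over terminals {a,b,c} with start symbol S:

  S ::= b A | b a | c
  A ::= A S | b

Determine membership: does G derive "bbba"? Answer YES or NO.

CNF form of G:
  S -> T0 A | T0 T1 | c
  A -> A S | b
  T0 -> b
  T1 -> a

Fill CYK table bottom-up:
  [0..0]={A,T0}  "b"  orig:{A}
  [1..1]={A,T0}  "b"  orig:{A}
  [2..2]={A,T0}  "b"  orig:{A}
  [3..3]={T1}  "a"  orig:{}
  [0..1]={S}  "bb"
  [1..2]={S}  "bb"
  [2..3]={S}  "ba"
  [0..2]={A}  "bbb"
  [1..3]={A}  "bba"
  [0..3]={S}  "bbba"

S ∈ T[0,3] ⇒ YES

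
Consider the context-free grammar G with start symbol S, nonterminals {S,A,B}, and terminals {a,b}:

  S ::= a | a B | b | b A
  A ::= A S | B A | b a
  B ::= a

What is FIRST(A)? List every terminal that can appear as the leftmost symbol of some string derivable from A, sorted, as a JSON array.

FIRST iteration:
iter 1:
  A via A→b a: +{b}
  B via B→a: +{a}
  S via S→a: +{a}
  S via S→b: +{b}
  FIRST[S]={a,b}  FIRST[A]={b}  FIRST[B]={a}
iter 2:
  A via A→B A: +{a}
  FIRST[S]={a,b}  FIRST[A]={a,b}  FIRST[B]={a}
iter 3: (stable)
  FIRST[S]={a,b}  FIRST[A]={a,b}  FIRST[B]={a}

FIRST(A) = ["a", "b"]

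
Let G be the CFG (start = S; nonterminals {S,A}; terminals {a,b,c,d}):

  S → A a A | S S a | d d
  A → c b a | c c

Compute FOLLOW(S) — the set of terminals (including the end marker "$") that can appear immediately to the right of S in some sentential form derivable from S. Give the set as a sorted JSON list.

FIRST sets, iterate to fixpoint:
[1]
  A via A→c b a: +{c}
  S via S→A a A: +{c}
  S via S→d d: +{d}
  FIRST[S]={c,d}  FIRST[A]={c}
[2] (no change)
  FIRST[S]={c,d}  FIRST[A]={c}

FOLLOW iteration:
initialize: $ ∈ FOLLOW(S)
iter 1:
  S→A a A: FOLLOW(A) ⊇ FIRST(a) = {a}; new: +{a}
  S→A a A: FOLLOW(A) ⊇ FOLLOW(S) ⊇ {$}; new: +{$}
  S→S S a: FOLLOW(S) ⊇ FIRST(S) = {c,d}; new: +{c,d}
  S→S S a: FOLLOW(S) ⊇ FIRST(a) = {a}; new: +{a}
  S: {$,a,c,d}  A: {$,a}
iter 2:
  S→A a A: FOLLOW(A) ⊇ FOLLOW(S) ⊇ {$,a,c,d}; new: +{c,d}
  S: {$,a,c,d}  A: {$,a,c,d}
iter 3: — fixpoint
  S: {$,a,c,d}  A: {$,a,c,d}

FOLLOW(S) = ["$", "a", "c", "d"]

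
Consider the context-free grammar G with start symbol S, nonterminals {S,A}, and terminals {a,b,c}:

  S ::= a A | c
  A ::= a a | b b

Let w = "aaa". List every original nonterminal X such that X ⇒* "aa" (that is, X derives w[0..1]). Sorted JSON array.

Convert to CNF:
  S -> T0 A | c
  A -> T0 T0 | T1 T1
  T0 -> a
  T1 -> b

CYK fill — only the sub-triangle for w[0..1]:
  cell(0,0) a: {T0}  orig:{}
  cell(1,1) a: {T0}  orig:{}
  cell(0,1) aa: {A}

Original NTs in T[0,1] deriving "aa": ["A"]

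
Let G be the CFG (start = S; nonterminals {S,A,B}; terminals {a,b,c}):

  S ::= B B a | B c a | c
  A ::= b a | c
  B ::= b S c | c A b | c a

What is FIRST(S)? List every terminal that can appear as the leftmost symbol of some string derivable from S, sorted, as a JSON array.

Compute FIRST by fixpoint:
pass 1:
  A via A→b a: +{b}
  A via A→c: +{c}
  B via B→b S c: +{b}
  B via B→c A b: +{c}
  S via S→B B a: +{b,c}
  FIRST(S)={b,c}  FIRST(A)={b,c}  FIRST(B)={b,c}
pass 2: (stable)
  FIRST(S)={b,c}  FIRST(A)={b,c}  FIRST(B)={b,c}

FIRST(S) = ["b", "c"]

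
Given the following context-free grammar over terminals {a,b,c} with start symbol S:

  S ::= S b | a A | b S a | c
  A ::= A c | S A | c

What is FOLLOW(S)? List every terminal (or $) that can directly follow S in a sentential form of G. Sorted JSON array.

FIRST sets, iterate to fixpoint:
iter 1:
  A via A→c: +{c}
  S via S→a A: +{a}
  S via S→b S a: +{b}
  S via S→c: +{c}
  S: {a,b,c}  A: {c}
iter 2:
  A via A→S A: +{a,b}
  S: {a,b,c}  A: {a,b,c}
iter 3: (stable)
  S: {a,b,c}  A: {a,b,c}

Compute FOLLOW by fixpoint:
initialize: $ ∈ FOLLOW(S)
[1]
  A→A c: FOLLOW(A) ⊇ FIRST(c) = {c}; new: +{c}
  A→S A: FOLLOW(S) ⊇ FIRST(A) = {a,b,c}; new: +{a,b,c}
  S→a A: FOLLOW(A) ⊇ FOLLOW(S) ⊇ {$,a,b,c}; new: +{$,a,b}
  FOLLOW(S)={$,a,b,c}  FOLLOW(A)={$,a,b,c}
[2] (stable)
  FOLLOW(S)={$,a,b,c}  FOLLOW(A)={$,a,b,c}

FOLLOW(S) = ["$", "a", "b", "c"]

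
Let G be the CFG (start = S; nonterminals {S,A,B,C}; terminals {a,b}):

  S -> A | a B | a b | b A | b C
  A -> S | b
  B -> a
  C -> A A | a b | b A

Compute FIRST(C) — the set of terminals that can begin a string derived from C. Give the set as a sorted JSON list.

FIRST iteration:
iter 1:
  A via A→b: +{b}
  B via B→a: +{a}
  C via C→A A: +{b}
  C via C→a b: +{a}
  S via S→A: +{b}
  S via S→a B: +{a}
  S: {a,b}  A: {b}  B: {a}  C: {a,b}
iter 2:
  A via A→S: +{a}
  S: {a,b}  A: {a,b}  B: {a}  C: {a,b}
iter 3: (stable)
  S: {a,b}  A: {a,b}  B: {a}  C: {a,b}

FIRST(C) = ["a", "b"]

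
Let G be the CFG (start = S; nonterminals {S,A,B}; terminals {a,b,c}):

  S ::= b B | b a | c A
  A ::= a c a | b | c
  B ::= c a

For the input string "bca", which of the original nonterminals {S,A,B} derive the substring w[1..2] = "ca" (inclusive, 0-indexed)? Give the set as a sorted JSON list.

Convert to CNF:
  S -> T1 A | T2 B | T2 T0
  A -> T0 X3 | b | c
  B -> T1 T0
  T0 -> a
  T1 -> c
  T2 -> b
  X3 -> T1 T0

CYK table (by increasing span) — only the sub-triangle for w[1..2]:
  [1..1]={A,T1}  "c"  orig:{A}
  [2..2]={T0}  "a"  orig:{}
  [1..2]={B,X3}  "ca"  orig:{B}

Original NTs in T[1,2] deriving "ca": ["B"]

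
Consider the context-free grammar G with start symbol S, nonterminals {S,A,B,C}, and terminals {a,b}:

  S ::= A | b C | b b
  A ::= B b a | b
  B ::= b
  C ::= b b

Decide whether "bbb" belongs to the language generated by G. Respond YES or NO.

Convert to CNF:
  S -> B X3 | T0 C | T0 T0 | b
  A -> B X2 | b
  B -> b
  C -> T0 T0
  T0 -> b
  T1 -> a
  X2 -> T0 T1
  X3 -> T0 T1

Fill CYK table bottom-up:
  cell(0,0) b: {A,B,S,T0}  orig:{A,B,S}
  cell(1,1) b: {A,B,S,T0}  orig:{A,B,S}
  cell(2,2) b: {A,B,S,T0}  orig:{A,B,S}
  cell(0,1) bb: {C,S}
  cell(1,2) bb: {C,S}
  cell(0,2) bbb: {S}

S ∈ T[0,2] ⇒ YES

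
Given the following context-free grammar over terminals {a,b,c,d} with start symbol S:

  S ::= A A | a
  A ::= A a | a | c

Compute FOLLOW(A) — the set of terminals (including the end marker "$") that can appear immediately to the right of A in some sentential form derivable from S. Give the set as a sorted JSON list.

Compute FIRST by fixpoint:
iter 1:
  A via A→a: +{a}
  A via A→c: +{c}
  S via S→A A: +{a,c}
  FIRST(S)={a,c}  FIRST(A)={a,c}
iter 2: (stable)
  FIRST(S)={a,c}  FIRST(A)={a,c}

Compute FOLLOW by fixpoint:
initialize: $ ∈ FOLLOW(S)
iter 1:
  A→A a: FOLLOW(A) ⊇ FIRST(a) = {a}; new: +{a}
  S→A A: FOLLOW(A) ⊇ FIRST(A) = {a,c}; new: +{c}
  S→A A: FOLLOW(A) ⊇ FOLLOW(S) ⊇ {$}; new: +{$}
  FOLLOW[S]={$}  FOLLOW[A]={$,a,c}
iter 2: (no change)
  FOLLOW[S]={$}  FOLLOW[A]={$,a,c}

FOLLOW(A) = ["$", "a", "c"]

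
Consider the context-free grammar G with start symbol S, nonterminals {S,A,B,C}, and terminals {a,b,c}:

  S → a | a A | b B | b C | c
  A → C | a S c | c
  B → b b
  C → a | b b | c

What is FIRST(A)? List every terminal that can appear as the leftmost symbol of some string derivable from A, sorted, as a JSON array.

FIRST iteration:
[1]
  A via A→a S c: +{a}
  A via A→c: +{c}
  B via B→b b: +{b}
  C via C→a: +{a}
  C via C→b b: +{b}
  C via C→c: +{c}
  S via S→a: +{a}
  S via S→b B: +{b}
  S via S→c: +{c}
  FIRST(S)={a,b,c}  FIRST(A)={a,c}  FIRST(B)={b}  FIRST(C)={a,b,c}
[2]
  A via A→C: +{b}
  FIRST(S)={a,b,c}  FIRST(A)={a,b,c}  FIRST(B)={b}  FIRST(C)={a,b,c}
[3] — fixpoint
  FIRST(S)={a,b,c}  FIRST(A)={a,b,c}  FIRST(B)={b}  FIRST(C)={a,b,c}

FIRST(A) = ["a", "b", "c"]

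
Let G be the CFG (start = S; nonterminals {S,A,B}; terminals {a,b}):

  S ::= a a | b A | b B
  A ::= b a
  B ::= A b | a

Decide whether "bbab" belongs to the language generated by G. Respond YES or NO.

Convert to CNF:
  S -> T0 A | T0 B | T1 T1
  A -> T0 T1
  B -> A T0 | a
  T0 -> b
  T1 -> a

CYK fill:
  [0..0]={T0}  "b"  orig:{}
  [1..1]={T0}  "b"  orig:{}
  [2..2]={B,T1}  "a"  orig:{B}
  [3..3]={T0}  "b"  orig:{}
  [0..1]=∅  "bb"
  [1..2]={A,S}  "ba"
  [2..3]=∅  "ab"
  [0..2]={S}  "bba"
  [1..3]={B}  "bab"
  [0..3]={S}  "bbab"

S ∈ T[0,3] ⇒ YES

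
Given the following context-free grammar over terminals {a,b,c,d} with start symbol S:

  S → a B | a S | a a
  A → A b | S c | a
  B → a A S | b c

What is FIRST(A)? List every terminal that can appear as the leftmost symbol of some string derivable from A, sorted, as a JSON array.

FIRST sets, iterate to fixpoint:
[1]
  A via A→a: +{a}
  B via B→a A S: +{a}
  B via B→b c: +{b}
  S via S→a B: +{a}
  S: {a}  A: {a}  B: {a,b}
[2] (stable)
  S: {a}  A: {a}  B: {a,b}

FIRST(A) = ["a"]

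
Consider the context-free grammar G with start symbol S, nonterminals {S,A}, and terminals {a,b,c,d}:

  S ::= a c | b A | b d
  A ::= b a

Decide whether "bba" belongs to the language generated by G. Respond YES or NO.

CNF form of G:
  S -> T0 A | T0 T3 | T1 T2
  A -> T0 T1
  T0 -> b
  T1 -> a
  T2 -> c
  T3 -> d

Fill CYK table bottom-up:
  cell(0,0) b: {T0}  orig:{}
  cell(1,1) b: {T0}  orig:{}
  cell(2,2) a: {T1}  orig:{}
  cell(0,1) bb: ∅
  cell(1,2) ba: {A}
  cell(0,2) bba: {S}

S ∈ T[0,2] ⇒ YES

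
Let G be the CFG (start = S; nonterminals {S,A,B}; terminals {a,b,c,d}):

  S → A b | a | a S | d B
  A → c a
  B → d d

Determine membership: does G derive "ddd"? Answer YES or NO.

CNF form of G:
  S -> A T3 | T1 S | T2 B | a
  A -> T0 T1
  B -> T2 T2
  T0 -> c
  T1 -> a
  T2 -> d
  T3 -> b

CYK table (by increasing span):
  T[0,0] 'd' = {T2}  orig:{}
  T[1,1] 'd' = {T2}  orig:{}
  T[2,2] 'd' = {T2}  orig:{}
  T[0,1] 'dd' = {B}
  T[1,2] 'dd' = {B}
  T[0,2] 'ddd' = {S}

S ∈ T[0,2] ⇒ YES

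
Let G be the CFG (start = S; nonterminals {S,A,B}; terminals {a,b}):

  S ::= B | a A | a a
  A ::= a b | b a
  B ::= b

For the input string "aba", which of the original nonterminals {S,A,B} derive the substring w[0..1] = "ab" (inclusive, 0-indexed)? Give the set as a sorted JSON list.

CNF form of G:
  S -> T0 A | T0 T0 | b
  A -> T0 T1 | T1 T0
  B -> b
  T0 -> a
  T1 -> b

CYK table (by increasing span) — only the sub-triangle for w[0..1]:
  T[0,0] 'a' = {T0}  orig:{}
  T[1,1] 'b' = {B,S,T1}  orig:{B,S}
  T[0,1] 'ab' = {A}

Original NTs in T[0,1] deriving "ab": ["A"]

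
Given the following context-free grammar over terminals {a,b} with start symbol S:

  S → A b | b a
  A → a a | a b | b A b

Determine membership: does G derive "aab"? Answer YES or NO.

Convert to CNF:
  S -> A T1 | T1 T0
  A -> T0 T0 | T0 T1 | T1 X2
  T0 -> a
  T1 -> b
  X2 -> A T1

CYK table (by increasing span):
  [0..0]={T0}  "a"  orig:{}
  [1..1]={T0}  "a"  orig:{}
  [2..2]={T1}  "b"  orig:{}
  [0..1]={A}  "aa"
  [1..2]={A}  "ab"
  [0..2]={S,X2}  "aab"  orig:{S}

S ∈ T[0,2] ⇒ YES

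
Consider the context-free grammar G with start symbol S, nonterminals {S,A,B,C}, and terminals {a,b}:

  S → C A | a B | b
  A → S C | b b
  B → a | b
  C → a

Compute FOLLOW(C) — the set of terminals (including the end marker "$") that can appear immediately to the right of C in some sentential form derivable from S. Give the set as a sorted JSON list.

FIRST sets, iterate to fixpoint:
[1]
  A via A→b b: +{b}
  B via B→a: +{a}
  B via B→b: +{b}
  C via C→a: +{a}
  S via S→C A: +{a}
  S via S→b: +{b}
  FIRST(S)={a,b}  FIRST(A)={b}  FIRST(B)={a,b}  FIRST(C)={a}
[2]
  A via A→S C: +{a}
  FIRST(S)={a,b}  FIRST(A)={a,b}  FIRST(B)={a,b}  FIRST(C)={a}
[3] — fixpoint
  FIRST(S)={a,b}  FIRST(A)={a,b}  FIRST(B)={a,b}  FIRST(C)={a}

FOLLOW sets:
initialize: $ ∈ FOLLOW(S)
round 1:
  A→S C: FOLLOW(S) ⊇ FIRST(C) = {a}; new: +{a}
  S→C A: FOLLOW(C) ⊇ FIRST(A) = {a,b}; new: +{a,b}
  S→C A: FOLLOW(A) ⊇ FOLLOW(S) ⊇ {$,a}; new: +{$,a}
  S→a B: FOLLOW(B) ⊇ FOLLOW(S) ⊇ {$,a}; new: +{$,a}
  S: {$,a}  A: {$,a}  B: {$,a}  C: {a,b}
round 2:
  A→S C: FOLLOW(C) ⊇ FOLLOW(A) ⊇ {$,a}; new: +{$}
  S: {$,a}  A: {$,a}  B: {$,a}  C: {$,a,b}
round 3: done
  S: {$,a}  A: {$,a}  B: {$,a}  C: {$,a,b}

FOLLOW(C) = ["$", "a", "b"]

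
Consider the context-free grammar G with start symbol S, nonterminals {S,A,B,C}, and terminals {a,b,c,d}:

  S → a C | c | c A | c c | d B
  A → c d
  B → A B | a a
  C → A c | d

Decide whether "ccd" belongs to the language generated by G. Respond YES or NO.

Convert to CNF:
  S -> T0 A | T0 T0 | T1 B | T2 C | c
  A -> T0 T1
  B -> A B | T2 T2
  C -> A T0 | d
  T0 -> c
  T1 -> d
  T2 -> a

Fill CYK table bottom-up:
  [0..0]={S,T0}  "c"  orig:{S}
  [1..1]={S,T0}  "c"  orig:{S}
  [2..2]={C,T1}  "d"  orig:{C}
  [0..1]={S}  "cc"
  [1..2]={A}  "cd"
  [0..2]={S}  "ccd"

S ∈ T[0,2] ⇒ YES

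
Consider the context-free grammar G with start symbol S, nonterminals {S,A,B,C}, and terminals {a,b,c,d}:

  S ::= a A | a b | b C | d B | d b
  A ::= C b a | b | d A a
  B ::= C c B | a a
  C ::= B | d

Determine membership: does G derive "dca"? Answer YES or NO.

CNF form of G:
  S -> T0 C | T1 A | T1 T0 | T2 B | T2 T0
  A -> C X4 | T2 X5 | b
  B -> C X6 | T1 T1
  C -> C X7 | T1 T1 | d
  T0 -> b
  T1 -> a
  T2 -> d
  T3 -> c
  X4 -> T0 T1
  X5 -> A T1
  X6 -> T3 B
  X7 -> T3 B

Fill CYK table bottom-up:
  T[0,0] 'd' = {C,T2}  orig:{C}
  T[1,1] 'c' = {T3}  orig:{}
  T[2,2] 'a' = {T1}  orig:{}
  T[0,1] 'dc' = ∅
  T[1,2] 'ca' = ∅
  T[0,2] 'dca' = ∅

S ∉ T[0,2] ⇒ NO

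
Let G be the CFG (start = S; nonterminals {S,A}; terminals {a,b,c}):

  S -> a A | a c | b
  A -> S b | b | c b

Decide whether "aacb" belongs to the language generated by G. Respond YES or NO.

Convert to CNF:
  S -> T2 A | T2 T1 | b
  A -> S T0 | T1 T0 | b
  T0 -> b
  T1 -> c
  T2 -> a

Fill CYK table bottom-up:
  T[0,0] 'a' = {T2}  orig:{}
  T[1,1] 'a' = {T2}  orig:{}
  T[2,2] 'c' = {T1}  orig:{}
  T[3,3] 'b' = {A,S,T0}  orig:{A,S}
  T[0,1] 'aa' = ∅
  T[1,2] 'ac' = {S}
  T[2,3] 'cb' = {A}
  T[0,2] 'aac' = ∅
  T[1,3] 'acb' = {A,S}
  T[0,3] 'aacb' = {S}

S ∈ T[0,3] ⇒ YES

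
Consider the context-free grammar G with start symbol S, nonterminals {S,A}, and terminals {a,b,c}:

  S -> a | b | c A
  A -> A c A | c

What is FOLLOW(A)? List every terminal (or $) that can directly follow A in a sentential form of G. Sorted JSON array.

Compute FIRST by fixpoint:
round 1:
  A via A→c: +{c}
  S via S→a: +{a}
  S via S→b: +{b}
  S via S→c A: +{c}
  FIRST[S]={a,b,c}  FIRST[A]={c}
round 2: done
  FIRST[S]={a,b,c}  FIRST[A]={c}

FOLLOW iteration:
seed FOLLOW(S) with $
pass 1:
  A→A c A: FOLLOW(A) ⊇ FIRST(c) = {c}; new: +{c}
  S→c A: FOLLOW(A) ⊇ FOLLOW(S) ⊇ {$}; new: +{$}
  FOLLOW(S)={$}  FOLLOW(A)={$,c}
pass 2: — fixpoint
  FOLLOW(S)={$}  FOLLOW(A)={$,c}

FOLLOW(A) = ["$", "c"]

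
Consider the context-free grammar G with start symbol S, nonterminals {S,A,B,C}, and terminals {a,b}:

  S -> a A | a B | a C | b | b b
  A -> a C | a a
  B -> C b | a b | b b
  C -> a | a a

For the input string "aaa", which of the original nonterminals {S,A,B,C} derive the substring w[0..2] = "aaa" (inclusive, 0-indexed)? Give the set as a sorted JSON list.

CNF form of G:
  S -> T0 A | T0 B | T0 C | T1 T1 | b
  A -> T0 C | T0 T0
  B -> C T1 | T0 T1 | T1 T1
  C -> T0 T0 | a
  T0 -> a
  T1 -> b

CYK fill (cells [i..j] with 0 ≤ i ≤ j ≤ 2 only):
  T[0,0] 'a' = {C,T0}  orig:{C}
  T[1,1] 'a' = {C,T0}  orig:{C}
  T[2,2] 'a' = {C,T0}  orig:{C}
  T[0,1] 'aa' = {A,C,S}
  T[1,2] 'aa' = {A,C,S}
  T[0,2] 'aaa' = {A,S}

Original NTs in T[0,2] deriving "aaa": ["A", "S"]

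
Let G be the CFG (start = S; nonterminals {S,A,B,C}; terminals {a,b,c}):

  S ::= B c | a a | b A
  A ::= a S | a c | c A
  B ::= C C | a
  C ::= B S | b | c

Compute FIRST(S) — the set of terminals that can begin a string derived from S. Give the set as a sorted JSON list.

Compute FIRST by fixpoint:
round 1:
  A via A→a S: +{a}
  A via A→c A: +{c}
  B via B→a: +{a}
  C via C→B S: +{a}
  C via C→b: +{b}
  C via C→c: +{c}
  S via S→B c: +{a}
  S via S→b A: +{b}
  FIRST[S]={a,b}  FIRST[A]={a,c}  FIRST[B]={a}  FIRST[C]={a,b,c}
round 2:
  B via B→C C: +{b,c}
  S via S→B c: +{c}
  FIRST[S]={a,b,c}  FIRST[A]={a,c}  FIRST[B]={a,b,c}  FIRST[C]={a,b,c}
round 3: (stable)
  FIRST[S]={a,b,c}  FIRST[A]={a,c}  FIRST[B]={a,b,c}  FIRST[C]={a,b,c}

FIRST(S) = ["a", "b", "c"]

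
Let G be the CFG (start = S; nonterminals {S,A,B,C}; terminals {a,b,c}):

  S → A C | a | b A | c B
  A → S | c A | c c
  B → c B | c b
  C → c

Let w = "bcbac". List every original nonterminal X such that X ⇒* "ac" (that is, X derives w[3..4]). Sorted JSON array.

Convert to CNF:
  S -> A C | T0 A | T1 B | a
  A -> A C | T0 A | T1 A | T1 B | T1 T1 | a
  B -> T1 B | T1 T0
  C -> c
  T0 -> b
  T1 -> c

CYK fill (cells [i..j] with 3 ≤ i ≤ j ≤ 4 only):
  cell(3,3) a: {A,S}
  cell(4,4) c: {C,T1}  orig:{C}
  cell(3,4) ac: {A,S}

Original NTs in T[3,4] deriving "ac": ["A", "S"]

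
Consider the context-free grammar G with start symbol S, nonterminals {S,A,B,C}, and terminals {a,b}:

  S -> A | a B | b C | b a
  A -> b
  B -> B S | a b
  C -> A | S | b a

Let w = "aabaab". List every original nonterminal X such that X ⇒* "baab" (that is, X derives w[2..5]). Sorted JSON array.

Convert to CNF:
  S -> T0 B | T1 C | T1 T0 | b
  A -> b
  B -> B S | T0 T1
  C -> T0 B | T1 C | T1 T0 | b
  T0 -> a
  T1 -> b

Fill CYK table bottom-up, restricted to cells inside w[2..5]:
  cell(2,2) b: {A,C,S,T1}  orig:{A,C,S}
  cell(3,3) a: {T0}  orig:{}
  cell(4,4) a: {T0}  orig:{}
  cell(5,5) b: {A,C,S,T1}  orig:{A,C,S}
  cell(2,3) ba: {C,S}
  cell(3,4) aa: ∅
  cell(4,5) ab: {B}
  cell(2,4) baa: ∅
  cell(3,5) aab: {C,S}
  cell(2,5) baab: {C,S}

Original NTs in T[2,5] deriving "baab": ["C", "S"]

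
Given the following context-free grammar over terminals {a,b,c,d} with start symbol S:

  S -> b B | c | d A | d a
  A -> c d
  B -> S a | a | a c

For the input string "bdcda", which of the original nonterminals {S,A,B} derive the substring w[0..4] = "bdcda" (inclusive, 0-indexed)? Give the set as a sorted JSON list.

CNF form of G:
  S -> T1 A | T1 T2 | T3 B | c
  A -> T0 T1
  B -> S T2 | T2 T0 | a
  T0 -> c
  T1 -> d
  T2 -> a
  T3 -> b

CYK fill (cells [i..j] with 0 ≤ i ≤ j ≤ 4 only):
  T[0,0] 'b' = {T3}  orig:{}
  T[1,1] 'd' = {T1}  orig:{}
  T[2,2] 'c' = {S,T0}  orig:{S}
  T[3,3] 'd' = {T1}  orig:{}
  T[4,4] 'a' = {B,T2}  orig:{B}
  T[0,1] 'bd' = ∅
  T[1,2] 'dc' = ∅
  T[2,3] 'cd' = {A}
  T[3,4] 'da' = {S}
  T[0,2] 'bdc' = ∅
  T[1,3] 'dcd' = {S}
  T[2,4] 'cda' = ∅
  T[0,3] 'bdcd' = ∅
  T[1,4] 'dcda' = {B}
  T[0,4] 'bdcda' = {S}

Original NTs in T[0,4] deriving "bdcda": ["S"]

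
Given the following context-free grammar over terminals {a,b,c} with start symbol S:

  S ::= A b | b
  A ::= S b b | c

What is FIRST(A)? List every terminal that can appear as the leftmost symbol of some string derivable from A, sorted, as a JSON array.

Compute FIRST by fixpoint:
round 1:
  A via A→c: +{c}
  S via S→A b: +{c}
  S via S→b: +{b}
  FIRST(S)={b,c}  FIRST(A)={c}
round 2:
  A via A→S b b: +{b}
  FIRST(S)={b,c}  FIRST(A)={b,c}
round 3: done
  FIRST(S)={b,c}  FIRST(A)={b,c}

FIRST(A) = ["b", "c"]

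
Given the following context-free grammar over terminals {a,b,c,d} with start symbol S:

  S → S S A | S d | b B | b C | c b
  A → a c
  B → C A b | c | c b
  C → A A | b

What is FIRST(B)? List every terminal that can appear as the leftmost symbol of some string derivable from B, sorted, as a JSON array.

Compute FIRST by fixpoint:
round 1:
  A via A→a c: +{a}
  B via B→c: +{c}
  C via C→A A: +{a}
  C via C→b: +{b}
  S via S→b B: +{b}
  S via S→c b: +{c}
  FIRST(S)={b,c}  FIRST(A)={a}  FIRST(B)={c}  FIRST(C)={a,b}
round 2:
  B via B→C A b: +{a,b}
  FIRST(S)={b,c}  FIRST(A)={a}  FIRST(B)={a,b,c}  FIRST(C)={a,b}
round 3: done
  FIRST(S)={b,c}  FIRST(A)={a}  FIRST(B)={a,b,c}  FIRST(C)={a,b}

FIRST(B) = ["a", "b", "c"]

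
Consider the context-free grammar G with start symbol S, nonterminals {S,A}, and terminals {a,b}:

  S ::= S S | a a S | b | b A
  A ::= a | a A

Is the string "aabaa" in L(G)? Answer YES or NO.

CNF form of G:
  S -> S S | T0 X2 | T1 A | b
  A -> T0 A | a
  T0 -> a
  T1 -> b
  X2 -> T0 S

CYK fill:
  [0..0]={A,T0}  "a"  orig:{A}
  [1..1]={A,T0}  "a"  orig:{A}
  [2..2]={S,T1}  "b"  orig:{S}
  [3..3]={A,T0}  "a"  orig:{A}
  [4..4]={A,T0}  "a"  orig:{A}
  [0..1]={A}  "aa"
  [1..2]={X2}  "ab"  orig:{}
  [2..3]={S}  "ba"
  [3..4]={A}  "aa"
  [0..2]={S}  "aab"
  [1..3]={X2}  "aba"  orig:{}
  [2..4]={S}  "baa"
  [0..3]={S}  "aaba"
  [1..4]={X2}  "abaa"  orig:{}
  [0..4]={S}  "aabaa"

S ∈ T[0,4] ⇒ YES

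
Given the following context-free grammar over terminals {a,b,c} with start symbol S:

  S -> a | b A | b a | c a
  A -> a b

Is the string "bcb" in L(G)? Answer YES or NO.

CNF form of G:
  S -> T1 A | T1 T0 | T2 T0 | a
  A -> T0 T1
  T0 -> a
  T1 -> b
  T2 -> c

CYK fill:
  cell(0,0) b: {T1}  orig:{}
  cell(1,1) c: {T2}  orig:{}
  cell(2,2) b: {T1}  orig:{}
  cell(0,1) bc: ∅
  cell(1,2) cb: ∅
  cell(0,2) bcb: ∅

S ∉ T[0,2] ⇒ NO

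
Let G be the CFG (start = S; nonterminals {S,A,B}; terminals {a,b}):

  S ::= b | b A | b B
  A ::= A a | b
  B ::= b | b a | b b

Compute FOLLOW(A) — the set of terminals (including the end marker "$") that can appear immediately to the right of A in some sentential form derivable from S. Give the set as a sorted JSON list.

Compute FIRST by fixpoint:
pass 1:
  A via A→b: +{b}
  B via B→b: +{b}
  S via S→b: +{b}
  FIRST(S)={b}  FIRST(A)={b}  FIRST(B)={b}
pass 2: (no change)
  FIRST(S)={b}  FIRST(A)={b}  FIRST(B)={b}

FOLLOW sets:
initialize: $ ∈ FOLLOW(S)
iter 1:
  A→A a: FOLLOW(A) ⊇ FIRST(a) = {a}; new: +{a}
  S→b A: FOLLOW(A) ⊇ FOLLOW(S) ⊇ {$}; new: +{$}
  S→b B: FOLLOW(B) ⊇ FOLLOW(S) ⊇ {$}; new: +{$}
  S: {$}  A: {$,a}  B: {$}
iter 2: (stable)
  S: {$}  A: {$,a}  B: {$}

FOLLOW(A) = ["$", "a"]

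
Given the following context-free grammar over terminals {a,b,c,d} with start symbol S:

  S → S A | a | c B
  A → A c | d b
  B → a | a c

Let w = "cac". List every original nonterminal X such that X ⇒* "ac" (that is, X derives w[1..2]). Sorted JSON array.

Convert to CNF:
  S -> S A | T0 B | a
  A -> A T0 | T1 T2
  B -> T3 T0 | a
  T0 -> c
  T1 -> d
  T2 -> b
  T3 -> a

CYK table (by increasing span), restricted to cells inside w[1..2]:
  [1..1]={B,S,T3}  "a"  orig:{B,S}
  [2..2]={T0}  "c"  orig:{}
  [1..2]={B}  "ac"

Original NTs in T[1,2] deriving "ac": ["B"]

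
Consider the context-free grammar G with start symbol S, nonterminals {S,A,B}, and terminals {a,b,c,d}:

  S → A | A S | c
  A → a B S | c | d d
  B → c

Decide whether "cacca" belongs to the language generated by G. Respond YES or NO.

Convert to CNF:
  S -> A S | T0 X3 | T1 T1 | c
  A -> T0 X2 | T1 T1 | c
  B -> c
  T0 -> a
  T1 -> d
  X2 -> B S
  X3 -> B S

CYK fill:
  T[0,0] 'c' = {A,B,S}
  T[1,1] 'a' = {T0}  orig:{}
  T[2,2] 'c' = {A,B,S}
  T[3,3] 'c' = {A,B,S}
  T[4,4] 'a' = {T0}  orig:{}
  T[0,1] 'ca' = ∅
  T[1,2] 'ac' = ∅
  T[2,3] 'cc' = {S,X2,X3}  orig:{S}
  T[3,4] 'ca' = ∅
  T[0,2] 'cac' = ∅
  T[1,3] 'acc' = {A,S}
  T[2,4] 'cca' = ∅
  T[0,3] 'cacc' = {S,X2,X3}  orig:{S}
  T[1,4] 'acca' = ∅
  T[0,4] 'cacca' = ∅

S ∉ T[0,4] ⇒ NO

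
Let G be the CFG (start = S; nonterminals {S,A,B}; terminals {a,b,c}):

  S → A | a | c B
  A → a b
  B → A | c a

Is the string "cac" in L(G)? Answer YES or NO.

CNF form of G:
  S -> T0 T1 | T2 B | a
  A -> T0 T1
  B -> T0 T1 | T2 T0
  T0 -> a
  T1 -> b
  T2 -> c

Fill CYK table bottom-up:
  cell(0,0) c: {T2}  orig:{}
  cell(1,1) a: {S,T0}  orig:{S}
  cell(2,2) c: {T2}  orig:{}
  cell(0,1) ca: {B}
  cell(1,2) ac: ∅
  cell(0,2) cac: ∅

S ∉ T[0,2] ⇒ NO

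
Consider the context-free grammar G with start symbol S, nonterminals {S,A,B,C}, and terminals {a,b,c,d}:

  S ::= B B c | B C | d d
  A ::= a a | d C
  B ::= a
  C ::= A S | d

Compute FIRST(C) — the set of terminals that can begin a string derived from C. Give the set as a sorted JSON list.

FIRST sets, iterate to fixpoint:
round 1:
  A via A→a a: +{a}
  A via A→d C: +{d}
  B via B→a: +{a}
  C via C→A S: +{a,d}
  S via S→B B c: +{a}
  S via S→d d: +{d}
  S: {a,d}  A: {a,d}  B: {a}  C: {a,d}
round 2: — fixpoint
  S: {a,d}  A: {a,d}  B: {a}  C: {a,d}

FIRST(C) = ["a", "d"]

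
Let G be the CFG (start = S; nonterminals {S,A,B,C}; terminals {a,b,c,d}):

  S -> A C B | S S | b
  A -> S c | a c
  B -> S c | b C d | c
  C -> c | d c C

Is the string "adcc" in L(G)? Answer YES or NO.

CNF form of G:
  S -> A X6 | S S | b
  A -> S T0 | T1 T0
  B -> S T0 | T2 X4 | c
  C -> T3 X5 | c
  T0 -> c
  T1 -> a
  T2 -> b
  T3 -> d
  X4 -> C T3
  X5 -> T0 C
  X6 -> C B

CYK fill:
  [0..0]={T1}  "a"  orig:{}
  [1..1]={T3}  "d"  orig:{}
  [2..2]={B,C,T0}  "c"  orig:{B,C}
  [3..3]={B,C,T0}  "c"  orig:{B,C}
  [0..1]=∅  "ad"
  [1..2]=∅  "dc"
  [2..3]={X5,X6}  "cc"  orig:{}
  [0..2]=∅  "adc"
  [1..3]={C}  "dcc"
  [0..3]=∅  "adcc"

S ∉ T[0,3] ⇒ NO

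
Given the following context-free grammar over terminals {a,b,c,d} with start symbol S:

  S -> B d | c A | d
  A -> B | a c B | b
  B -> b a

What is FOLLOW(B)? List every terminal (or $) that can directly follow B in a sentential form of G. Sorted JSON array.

Compute FIRST by fixpoint:
iter 1:
  A via A→a c B: +{a}
  A via A→b: +{b}
  B via B→b a: +{b}
  S via S→B d: +{b}
  S via S→c A: +{c}
  S via S→d: +{d}
  FIRST[S]={b,c,d}  FIRST[A]={a,b}  FIRST[B]={b}
iter 2: (stable)
  FIRST[S]={b,c,d}  FIRST[A]={a,b}  FIRST[B]={b}

FOLLOW sets:
FOLLOW(S) := {$}
iter 1:
  S→B d: FOLLOW(B) ⊇ FIRST(d) = {d}; new: +{d}
  S→c A: FOLLOW(A) ⊇ FOLLOW(S) ⊇ {$}; new: +{$}
  S: {$}  A: {$}  B: {d}
iter 2:
  A→B: FOLLOW(B) ⊇ FOLLOW(A) ⊇ {$}; new: +{$}
  S: {$}  A: {$}  B: {$,d}
iter 3: (no change)
  S: {$}  A: {$}  B: {$,d}

FOLLOW(B) = ["$", "d"]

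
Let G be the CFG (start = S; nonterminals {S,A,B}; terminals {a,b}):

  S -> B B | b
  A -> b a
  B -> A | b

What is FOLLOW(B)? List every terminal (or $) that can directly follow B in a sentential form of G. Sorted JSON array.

Compute FIRST by fixpoint:
round 1:
  A via A→b a: +{b}
  B via B→A: +{b}
  S via S→B B: +{b}
  S: {b}  A: {b}  B: {b}
round 2: (no change)
  S: {b}  A: {b}  B: {b}

FOLLOW sets:
initialize: $ ∈ FOLLOW(S)
round 1:
  S→B B: FOLLOW(B) ⊇ FIRST(B) = {b}; new: +{b}
  S→B B: FOLLOW(B) ⊇ FOLLOW(S) ⊇ {$}; new: +{$}
  S: {$}  A: {}  B: {$,b}
round 2:
  B→A: FOLLOW(A) ⊇ FOLLOW(B) ⊇ {$,b}; new: +{$,b}
  S: {$}  A: {$,b}  B: {$,b}
round 3: (stable)
  S: {$}  A: {$,b}  B: {$,b}

FOLLOW(B) = ["$", "b"]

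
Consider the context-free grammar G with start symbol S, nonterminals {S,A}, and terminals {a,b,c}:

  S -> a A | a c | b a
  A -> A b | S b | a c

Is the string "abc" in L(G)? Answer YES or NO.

CNF form of G:
  S -> T0 T1 | T1 A | T1 T2
  A -> A T0 | S T0 | T1 T2
  T0 -> b
  T1 -> a
  T2 -> c

CYK table (by increasing span):
  T[0,0] 'a' = {T1}  orig:{}
  T[1,1] 'b' = {T0}  orig:{}
  T[2,2] 'c' = {T2}  orig:{}
  T[0,1] 'ab' = ∅
  T[1,2] 'bc' = ∅
  T[0,2] 'abc' = ∅

S ∉ T[0,2] ⇒ NO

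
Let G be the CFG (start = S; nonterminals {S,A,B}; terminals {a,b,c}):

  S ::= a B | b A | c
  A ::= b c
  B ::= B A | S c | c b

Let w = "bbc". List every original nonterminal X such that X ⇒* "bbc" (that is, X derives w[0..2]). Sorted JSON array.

CNF form of G:
  S -> T0 A | T2 B | c
  A -> T0 T1
  B -> B A | S T1 | T1 T0
  T0 -> b
  T1 -> c
  T2 -> a

CYK table (by increasing span) (cells [i..j] with 0 ≤ i ≤ j ≤ 2 only):
  T[0,0] 'b' = {T0}  orig:{}
  T[1,1] 'b' = {T0}  orig:{}
  T[2,2] 'c' = {S,T1}  orig:{S}
  T[0,1] 'bb' = ∅
  T[1,2] 'bc' = {A}
  T[0,2] 'bbc' = {S}

Original NTs in T[0,2] deriving "bbc": ["S"]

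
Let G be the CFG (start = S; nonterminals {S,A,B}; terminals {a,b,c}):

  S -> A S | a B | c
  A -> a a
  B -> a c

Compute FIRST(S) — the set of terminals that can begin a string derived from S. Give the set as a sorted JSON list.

FIRST iteration:
[1]
  A via A→a a: +{a}
  B via B→a c: +{a}
  S via S→A S: +{a}
  S via S→c: +{c}
  FIRST[S]={a,c}  FIRST[A]={a}  FIRST[B]={a}
[2] done
  FIRST[S]={a,c}  FIRST[A]={a}  FIRST[B]={a}

FIRST(S) = ["a", "c"]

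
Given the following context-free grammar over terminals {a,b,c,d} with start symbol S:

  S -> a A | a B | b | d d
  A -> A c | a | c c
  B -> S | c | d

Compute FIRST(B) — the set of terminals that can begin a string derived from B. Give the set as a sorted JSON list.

FIRST sets, iterate to fixpoint:
pass 1:
  A via A→a: +{a}
  A via A→c c: +{c}
  B via B→c: +{c}
  B via B→d: +{d}
  S via S→a A: +{a}
  S via S→b: +{b}
  S via S→d d: +{d}
  FIRST[S]={a,b,d}  FIRST[A]={a,c}  FIRST[B]={c,d}
pass 2:
  B via B→S: +{a,b}
  FIRST[S]={a,b,d}  FIRST[A]={a,c}  FIRST[B]={a,b,c,d}
pass 3: — fixpoint
  FIRST[S]={a,b,d}  FIRST[A]={a,c}  FIRST[B]={a,b,c,d}

FIRST(B) = ["a", "b", "c", "d"]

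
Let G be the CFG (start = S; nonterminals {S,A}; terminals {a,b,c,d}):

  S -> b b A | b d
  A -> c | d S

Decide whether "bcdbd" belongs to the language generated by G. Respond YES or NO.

CNF form of G:
  S -> T1 T0 | T1 X2
  A -> T0 S | c
  T0 -> d
  T1 -> b
  X2 -> T1 A

CYK table (by increasing span):
  T[0,0] 'b' = {T1}  orig:{}
  T[1,1] 'c' = {A}
  T[2,2] 'd' = {T0}  orig:{}
  T[3,3] 'b' = {T1}  orig:{}
  T[4,4] 'd' = {T0}  orig:{}
  T[0,1] 'bc' = {X2}  orig:{}
  T[1,2] 'cd' = ∅
  T[2,3] 'db' = ∅
  T[3,4] 'bd' = {S}
  T[0,2] 'bcd' = ∅
  T[1,3] 'cdb' = ∅
  T[2,4] 'dbd' = {A}
  T[0,3] 'bcdb' = ∅
  T[1,4] 'cdbd' = ∅
  T[0,4] 'bcdbd' = ∅

S ∉ T[0,4] ⇒ NO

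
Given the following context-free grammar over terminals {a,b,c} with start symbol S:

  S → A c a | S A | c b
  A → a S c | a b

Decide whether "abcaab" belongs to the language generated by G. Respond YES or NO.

Convert to CNF:
  S -> A X4 | S A | T1 T2
  A -> T0 T2 | T0 X3
  T0 -> a
  T1 -> c
  T2 -> b
  X3 -> S T1
  X4 -> T1 T0

CYK fill:
  [0..0]={T0}  "a"  orig:{}
  [1..1]={T2}  "b"  orig:{}
  [2..2]={T1}  "c"  orig:{}
  [3..3]={T0}  "a"  orig:{}
  [4..4]={T0}  "a"  orig:{}
  [5..5]={T2}  "b"  orig:{}
  [0..1]={A}  "ab"
  [1..2]=∅  "bc"
  [2..3]={X4}  "ca"  orig:{}
  [3..4]=∅  "aa"
  [4..5]={A}  "ab"
  [0..2]=∅  "abc"
  [1..3]=∅  "bca"
  [2..4]=∅  "caa"
  [3..5]=∅  "aab"
  [0..3]={S}  "abca"
  [1..4]=∅  "bcaa"
  [2..5]=∅  "caab"
  [0..4]=∅  "abcaa"
  [1..5]=∅  "bcaab"
  [0..5]={S}  "abcaab"

S ∈ T[0,5] ⇒ YES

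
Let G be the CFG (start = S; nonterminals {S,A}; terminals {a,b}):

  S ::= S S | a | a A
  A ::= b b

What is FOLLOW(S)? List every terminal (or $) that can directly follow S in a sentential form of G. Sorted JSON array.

FIRST iteration:
iter 1:
  A via A→b b: +{b}
  S via S→a: +{a}
  FIRST(S)={a}  FIRST(A)={b}
iter 2: — fixpoint
  FIRST(S)={a}  FIRST(A)={b}

FOLLOW sets:
initialize: $ ∈ FOLLOW(S)
[1]
  S→S S: FOLLOW(S) ⊇ FIRST(S) = {a}; new: +{a}
  S→a A: FOLLOW(A) ⊇ FOLLOW(S) ⊇ {$,a}; new: +{$,a}
  FOLLOW[S]={$,a}  FOLLOW[A]={$,a}
[2] (no change)
  FOLLOW[S]={$,a}  FOLLOW[A]={$,a}

FOLLOW(S) = ["$", "a"]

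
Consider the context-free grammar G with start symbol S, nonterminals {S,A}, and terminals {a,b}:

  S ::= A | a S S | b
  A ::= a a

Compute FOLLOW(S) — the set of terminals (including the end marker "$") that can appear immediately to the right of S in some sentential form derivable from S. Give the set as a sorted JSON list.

Compute FIRST by fixpoint:
[1]
  A via A→a a: +{a}
  S via S→A: +{a}
  S via S→b: +{b}
  S: {a,b}  A: {a}
[2] — fixpoint
  S: {a,b}  A: {a}

FOLLOW sets:
initialize: $ ∈ FOLLOW(S)
[1]
  S→A: FOLLOW(A) ⊇ FOLLOW(S) ⊇ {$}; new: +{$}
  S→a S S: FOLLOW(S) ⊇ FIRST(S) = {a,b}; new: +{a,b}
  FOLLOW[S]={$,a,b}  FOLLOW[A]={$}
[2]
  S→A: FOLLOW(A) ⊇ FOLLOW(S) ⊇ {$,a,b}; new: +{a,b}
  FOLLOW[S]={$,a,b}  FOLLOW[A]={$,a,b}
[3] — fixpoint
  FOLLOW[S]={$,a,b}  FOLLOW[A]={$,a,b}

FOLLOW(S) = ["$", "a", "b"]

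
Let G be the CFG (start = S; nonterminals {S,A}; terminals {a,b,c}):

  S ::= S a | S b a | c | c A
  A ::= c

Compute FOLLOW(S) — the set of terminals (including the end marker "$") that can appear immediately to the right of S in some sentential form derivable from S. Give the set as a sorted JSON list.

FIRST sets, iterate to fixpoint:
[1]
  A via A→c: +{c}
  S via S→c: +{c}
  FIRST[S]={c}  FIRST[A]={c}
[2] (no change)
  FIRST[S]={c}  FIRST[A]={c}

FOLLOW iteration:
initialize: $ ∈ FOLLOW(S)
pass 1:
  S→S a: FOLLOW(S) ⊇ FIRST(a) = {a}; new: +{a}
  S→S b a: FOLLOW(S) ⊇ FIRST(b) = {b}; new: +{b}
  S→c A: FOLLOW(A) ⊇ FOLLOW(S) ⊇ {$,a,b}; new: +{$,a,b}
  S: {$,a,b}  A: {$,a,b}
pass 2: — fixpoint
  S: {$,a,b}  A: {$,a,b}

FOLLOW(S) = ["$", "a", "b"]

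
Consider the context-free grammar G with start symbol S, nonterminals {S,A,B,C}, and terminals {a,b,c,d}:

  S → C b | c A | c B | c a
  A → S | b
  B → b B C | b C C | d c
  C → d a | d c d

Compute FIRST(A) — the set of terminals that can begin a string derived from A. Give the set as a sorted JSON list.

FIRST iteration:
iter 1:
  A via A→b: +{b}
  B via B→b B C: +{b}
  B via B→d c: +{d}
  C via C→d a: +{d}
  S via S→C b: +{d}
  S via S→c A: +{c}
  S: {c,d}  A: {b}  B: {b,d}  C: {d}
iter 2:
  A via A→S: +{c,d}
  S: {c,d}  A: {b,c,d}  B: {b,d}  C: {d}
iter 3: (no change)
  S: {c,d}  A: {b,c,d}  B: {b,d}  C: {d}

FIRST(A) = ["b", "c", "d"]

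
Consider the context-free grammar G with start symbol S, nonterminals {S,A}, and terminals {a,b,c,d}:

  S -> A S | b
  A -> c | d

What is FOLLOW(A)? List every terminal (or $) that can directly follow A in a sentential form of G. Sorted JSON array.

FIRST iteration:
pass 1:
  A via A→c: +{c}
  A via A→d: +{d}
  S via S→A S: +{c,d}
  S via S→b: +{b}
  FIRST[S]={b,c,d}  FIRST[A]={c,d}
pass 2: done
  FIRST[S]={b,c,d}  FIRST[A]={c,d}

FOLLOW iteration:
seed FOLLOW(S) with $
iter 1:
  S→A S: FOLLOW(A) ⊇ FIRST(S) = {b,c,d}; new: +{b,c,d}
  FOLLOW[S]={$}  FOLLOW[A]={b,c,d}
iter 2: (stable)
  FOLLOW[S]={$}  FOLLOW[A]={b,c,d}

FOLLOW(A) = ["b", "c", "d"]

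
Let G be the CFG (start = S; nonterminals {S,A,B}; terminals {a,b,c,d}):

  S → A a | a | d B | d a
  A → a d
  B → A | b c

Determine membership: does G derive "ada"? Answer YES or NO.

CNF form of G:
  S -> A T0 | T1 B | T1 T0 | a
  A -> T0 T1
  B -> T0 T1 | T2 T3
  T0 -> a
  T1 -> d
  T2 -> b
  T3 -> c

Fill CYK table bottom-up:
  cell(0,0) a: {S,T0}  orig:{S}
  cell(1,1) d: {T1}  orig:{}
  cell(2,2) a: {S,T0}  orig:{S}
  cell(0,1) ad: {A,B}
  cell(1,2) da: {S}
  cell(0,2) ada: {S}

S ∈ T[0,2] ⇒ YES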